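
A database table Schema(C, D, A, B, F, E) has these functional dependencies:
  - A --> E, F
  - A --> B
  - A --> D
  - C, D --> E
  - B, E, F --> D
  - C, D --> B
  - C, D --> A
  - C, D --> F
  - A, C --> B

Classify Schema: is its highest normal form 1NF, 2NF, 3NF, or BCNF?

Candidate keys: {A, C}, {B, C, E, F}, {C, D}. Prime attributes: {A, B, C, D, E, F}.
A --> E, F: {A}⁺ = {A, B, D, E, F}, which is not all of the attributes, so the left side is not a superkey — BCNF is violated.
But every attribute on its right side ({E, F}) is prime, and the same holds for every other non-superkey FD, so 3NF still holds.

3NF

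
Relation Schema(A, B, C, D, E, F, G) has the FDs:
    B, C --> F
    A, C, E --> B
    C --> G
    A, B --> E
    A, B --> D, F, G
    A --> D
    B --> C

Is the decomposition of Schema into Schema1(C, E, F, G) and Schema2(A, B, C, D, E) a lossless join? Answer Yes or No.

Common attributes: {C, E}; their closure is {C, E, G}.
The closure covers neither Schema1 nor Schema2 entirely; the join is not lossless.

No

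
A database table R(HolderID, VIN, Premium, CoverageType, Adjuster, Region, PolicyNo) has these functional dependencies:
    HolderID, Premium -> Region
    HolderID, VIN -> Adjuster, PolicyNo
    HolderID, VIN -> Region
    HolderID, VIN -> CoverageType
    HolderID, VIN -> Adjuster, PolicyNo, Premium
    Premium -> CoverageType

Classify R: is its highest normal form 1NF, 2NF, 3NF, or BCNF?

Candidate key: {HolderID, VIN}. Prime attributes: {HolderID, VIN}.
For HolderID, Premium -> Region we have {HolderID, Premium}⁺ = {CoverageType, HolderID, Premium, Region}; {HolderID, Premium} is not a superkey, so BCNF fails.
Because {Region} is non-prime and the left side of HolderID, Premium -> Region is not a superkey, the relation is not in 3NF.
No proper subset of a key has a non-prime attribute in its closure, so there is no partial dependency; 2NF holds.

2NF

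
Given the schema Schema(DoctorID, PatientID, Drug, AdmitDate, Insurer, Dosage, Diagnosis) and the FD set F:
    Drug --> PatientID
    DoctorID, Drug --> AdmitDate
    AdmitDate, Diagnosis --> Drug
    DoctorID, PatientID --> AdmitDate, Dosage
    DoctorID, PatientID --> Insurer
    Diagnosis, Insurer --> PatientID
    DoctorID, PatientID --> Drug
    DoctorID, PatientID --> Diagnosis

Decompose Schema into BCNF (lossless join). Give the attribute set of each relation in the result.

{AdmitDate, Diagnosis, DoctorID, Dosage, Insurer}; {AdmitDate, Diagnosis, Drug}; {Drug, PatientID}

Candidate keys of the original relation: {AdmitDate, Diagnosis, DoctorID}, {Diagnosis, DoctorID, Insurer}, {DoctorID, Drug}, {DoctorID, PatientID}.
Within {AdmitDate, Diagnosis, DoctorID, Dosage, Drug, Insurer, PatientID}: {Drug}⁺ ∩ {AdmitDate, Diagnosis, DoctorID, Dosage, Drug, Insurer, PatientID} = {Drug, PatientID}, not the whole set, so Drug --> PatientID violates BCNF; decompose into {Drug, PatientID} and {AdmitDate, Diagnosis, DoctorID, Dosage, Drug, Insurer}.
{Drug, PatientID}: every determinant is a superkey — BCNF.
Within {AdmitDate, Diagnosis, DoctorID, Dosage, Drug, Insurer}: {AdmitDate, Diagnosis}⁺ ∩ {AdmitDate, Diagnosis, DoctorID, Dosage, Drug, Insurer} = {AdmitDate, Diagnosis, Drug}, not the whole set, so AdmitDate, Diagnosis --> Drug violates BCNF; decompose into {AdmitDate, Diagnosis, Drug} and {AdmitDate, Diagnosis, DoctorID, Dosage, Insurer}.
{AdmitDate, Diagnosis, Drug}: every determinant is a superkey — BCNF.
{AdmitDate, Diagnosis, DoctorID, Dosage, Insurer}: every determinant is a superkey — BCNF.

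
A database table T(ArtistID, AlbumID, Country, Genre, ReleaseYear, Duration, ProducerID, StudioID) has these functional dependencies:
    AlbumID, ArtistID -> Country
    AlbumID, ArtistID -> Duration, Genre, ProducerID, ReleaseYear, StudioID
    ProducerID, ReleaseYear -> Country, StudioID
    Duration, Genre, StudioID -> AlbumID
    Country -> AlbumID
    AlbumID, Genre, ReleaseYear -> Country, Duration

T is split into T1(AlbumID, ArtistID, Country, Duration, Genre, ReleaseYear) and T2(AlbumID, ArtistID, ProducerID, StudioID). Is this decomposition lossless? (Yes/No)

T1 ∩ T2 = {AlbumID, ArtistID}; its closure under F is {AlbumID, ArtistID, Country, Duration, Genre, ProducerID, ReleaseYear, StudioID}.
Since T1 ⊆ {AlbumID, ArtistID, Country, Duration, Genre, ProducerID, ReleaseYear, StudioID}, the intersection is a superkey of T1; the decomposition is lossless.

Yes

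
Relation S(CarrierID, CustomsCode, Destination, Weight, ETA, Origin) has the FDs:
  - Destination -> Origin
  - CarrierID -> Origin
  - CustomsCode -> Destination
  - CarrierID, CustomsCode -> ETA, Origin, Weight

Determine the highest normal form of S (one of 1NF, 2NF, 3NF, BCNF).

1NF

Candidate key: {CarrierID, CustomsCode}. Prime attributes: {CarrierID, CustomsCode}.
Destination -> Origin: {Destination}⁺ = {Destination, Origin}, which is not all of the attributes, so the left side is not a superkey — BCNF is violated.
Because {Origin} is non-prime and the left side of Destination -> Origin is not a superkey, the relation is not in 3NF.
Since {CarrierID} ⊂ {CarrierID, CustomsCode} and {CarrierID}⁺ ⊇ {Origin} with {Origin} non-prime, there is a partial dependency; 2NF fails.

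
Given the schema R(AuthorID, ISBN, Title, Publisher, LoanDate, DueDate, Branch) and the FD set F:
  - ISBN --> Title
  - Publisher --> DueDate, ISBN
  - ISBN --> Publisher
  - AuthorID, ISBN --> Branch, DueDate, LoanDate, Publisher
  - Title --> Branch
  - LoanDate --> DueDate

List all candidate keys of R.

{AuthorID, ISBN}, {AuthorID, Publisher}

{AuthorID} never appears on the right of any FD, so every key must include it.
{AuthorID, ISBN}⁺ = {AuthorID, Branch, DueDate, ISBN, LoanDate, Publisher, Title}, which is every attribute, so {AuthorID, ISBN} is a candidate key.
{AuthorID, Publisher}⁺ = {AuthorID, Branch, DueDate, ISBN, LoanDate, Publisher, Title}, which is every attribute, so {AuthorID, Publisher} is a candidate key.
Any other superkey properly contains one of these, so there are no further candidate keys.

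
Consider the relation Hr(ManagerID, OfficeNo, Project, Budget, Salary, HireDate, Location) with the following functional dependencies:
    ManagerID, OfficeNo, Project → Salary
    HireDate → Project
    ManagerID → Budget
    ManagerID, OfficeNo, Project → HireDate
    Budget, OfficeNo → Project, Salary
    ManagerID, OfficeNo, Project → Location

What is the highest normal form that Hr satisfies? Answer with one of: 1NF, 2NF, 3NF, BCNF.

Candidate key: {ManagerID, OfficeNo}. Prime attributes: {ManagerID, OfficeNo}.
HireDate → Project breaks BCNF: {HireDate}⁺ = {HireDate, Project}, so {HireDate} is not a superkey.
HireDate → Project determines the non-prime attribute {Project} from a non-superkey — 3NF is violated.
{ManagerID} is a proper subset of the key {ManagerID, OfficeNo}, and {ManagerID}⁺ contains the non-prime attribute {Budget} — a partial dependency, so 2NF is violated.

1NF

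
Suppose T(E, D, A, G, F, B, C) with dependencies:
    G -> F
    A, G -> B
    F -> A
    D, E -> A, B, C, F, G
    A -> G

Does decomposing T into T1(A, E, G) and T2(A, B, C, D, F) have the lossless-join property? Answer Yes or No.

No

Common attributes: {A}; their closure is {A, B, F, G}.
Neither T1 nor T2 is contained in that closure, so the decomposition is lossy.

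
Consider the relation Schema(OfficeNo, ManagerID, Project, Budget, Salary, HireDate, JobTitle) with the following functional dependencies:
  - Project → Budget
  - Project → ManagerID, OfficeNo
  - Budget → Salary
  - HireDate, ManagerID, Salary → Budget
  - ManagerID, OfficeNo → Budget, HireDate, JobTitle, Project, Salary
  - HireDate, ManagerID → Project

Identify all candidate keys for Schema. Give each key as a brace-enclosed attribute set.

{Project}⁺ = {Budget, HireDate, JobTitle, ManagerID, OfficeNo, Project, Salary} — all of the relation — so {Project} is a candidate key.
{HireDate, ManagerID}⁺ = {Budget, HireDate, JobTitle, ManagerID, OfficeNo, Project, Salary} — all of the relation — so {HireDate, ManagerID} is a candidate key.
{ManagerID, OfficeNo}⁺ = {Budget, HireDate, JobTitle, ManagerID, OfficeNo, Project, Salary} — all of the relation — so {ManagerID, OfficeNo} is a candidate key.
No proper subset of any of these is a key, and no other minimal superkey exists.

{HireDate, ManagerID}, {ManagerID, OfficeNo}, {Project}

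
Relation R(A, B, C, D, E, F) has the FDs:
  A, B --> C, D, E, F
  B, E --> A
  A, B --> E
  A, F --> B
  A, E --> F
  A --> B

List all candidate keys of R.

{A}, {B, E}

{A} is a candidate key since {A}⁺ = {A, B, C, D, E, F} covers every attribute.
{B, E} is a candidate key since {B, E}⁺ = {A, B, C, D, E, F} covers every attribute.
Any other superkey properly contains one of these, so there are no further candidate keys.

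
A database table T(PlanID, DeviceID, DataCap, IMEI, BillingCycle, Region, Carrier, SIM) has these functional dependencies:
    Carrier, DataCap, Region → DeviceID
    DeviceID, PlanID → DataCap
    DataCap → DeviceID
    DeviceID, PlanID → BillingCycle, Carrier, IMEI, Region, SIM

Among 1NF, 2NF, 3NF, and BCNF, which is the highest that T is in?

3NF

Candidate keys: {DataCap, PlanID}, {DeviceID, PlanID}. Prime attributes: {DataCap, DeviceID, PlanID}.
For Carrier, DataCap, Region → DeviceID we have {Carrier, DataCap, Region}⁺ = {Carrier, DataCap, DeviceID, Region}; {Carrier, DataCap, Region} is not a superkey, so BCNF fails.
Since {DeviceID} ⊆ prime attributes and every other non-superkey FD also has a prime right side, the schema is in 3NF.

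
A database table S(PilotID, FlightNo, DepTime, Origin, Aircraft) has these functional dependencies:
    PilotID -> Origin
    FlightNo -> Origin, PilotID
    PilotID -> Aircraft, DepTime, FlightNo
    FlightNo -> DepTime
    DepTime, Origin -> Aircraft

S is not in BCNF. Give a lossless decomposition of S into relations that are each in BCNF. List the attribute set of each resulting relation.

Candidate keys of the original relation: {FlightNo}, {PilotID}.
Within {Aircraft, DepTime, FlightNo, Origin, PilotID}: {DepTime, Origin}⁺ ∩ {Aircraft, DepTime, FlightNo, Origin, PilotID} = {Aircraft, DepTime, Origin}, not the whole set, so DepTime, Origin -> Aircraft violates BCNF; decompose into {Aircraft, DepTime, Origin} and {DepTime, FlightNo, Origin, PilotID}.
{Aircraft, DepTime, Origin}: every determinant is a superkey — BCNF.
{DepTime, FlightNo, Origin, PilotID}: every determinant is a superkey — BCNF.

{Aircraft, DepTime, Origin}; {DepTime, FlightNo, Origin, PilotID}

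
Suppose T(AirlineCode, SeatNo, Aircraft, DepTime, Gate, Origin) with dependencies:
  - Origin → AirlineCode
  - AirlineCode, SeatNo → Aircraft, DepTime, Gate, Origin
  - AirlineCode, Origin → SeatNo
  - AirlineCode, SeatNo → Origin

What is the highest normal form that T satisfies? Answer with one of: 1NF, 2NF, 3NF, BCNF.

BCNF

Candidate keys: {AirlineCode, SeatNo}, {Origin}. Prime attributes: {AirlineCode, Origin, SeatNo}.
Every FD has a superkey on the left, so the relation is in BCNF.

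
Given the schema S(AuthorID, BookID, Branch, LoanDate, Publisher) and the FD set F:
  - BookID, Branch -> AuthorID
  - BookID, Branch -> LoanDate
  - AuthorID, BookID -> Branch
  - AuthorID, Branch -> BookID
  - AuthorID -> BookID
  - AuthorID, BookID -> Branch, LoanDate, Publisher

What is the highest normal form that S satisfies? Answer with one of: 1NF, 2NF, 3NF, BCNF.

Candidate keys: {AuthorID}, {BookID, Branch}. Prime attributes: {AuthorID, BookID, Branch}.
The left-hand side of every FD is a superkey, so BCNF is satisfied.

BCNF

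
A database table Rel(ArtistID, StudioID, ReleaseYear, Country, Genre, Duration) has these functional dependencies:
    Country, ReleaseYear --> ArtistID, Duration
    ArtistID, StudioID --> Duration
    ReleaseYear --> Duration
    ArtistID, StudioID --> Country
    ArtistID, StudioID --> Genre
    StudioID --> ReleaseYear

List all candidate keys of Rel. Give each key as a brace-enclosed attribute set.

{ArtistID, StudioID}, {Country, StudioID}

Attributes never on any right-hand side: {StudioID} — every candidate key must contain it.
Closure of {ArtistID, StudioID} is {ArtistID, Country, Duration, Genre, ReleaseYear, StudioID}, the whole schema; {ArtistID, StudioID} is a candidate key.
Closure of {Country, StudioID} is {ArtistID, Country, Duration, Genre, ReleaseYear, StudioID}, the whole schema; {Country, StudioID} is a candidate key.
Any other superkey properly contains one of these, so there are no further candidate keys.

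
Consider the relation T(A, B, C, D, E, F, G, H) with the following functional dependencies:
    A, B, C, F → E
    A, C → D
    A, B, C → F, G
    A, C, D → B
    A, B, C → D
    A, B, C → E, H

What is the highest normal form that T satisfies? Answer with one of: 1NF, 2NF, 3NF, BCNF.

Candidate key: {A, C}. Prime attributes: {A, C}.
Each dependency's left side is a superkey — BCNF holds.

BCNF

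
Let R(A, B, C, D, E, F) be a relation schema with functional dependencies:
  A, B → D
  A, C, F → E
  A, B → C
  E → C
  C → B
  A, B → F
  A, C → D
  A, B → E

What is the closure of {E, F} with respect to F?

Start with {E, F}.
E → C applies; add {C} → now {C, E, F}.
C → B applies; add {B} → now {B, C, E, F}.
No further FD applies.

{B, C, E, F}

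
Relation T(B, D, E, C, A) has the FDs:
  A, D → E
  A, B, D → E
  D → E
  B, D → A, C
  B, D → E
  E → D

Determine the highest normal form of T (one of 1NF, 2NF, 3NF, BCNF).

3NF

Candidate keys: {B, D}, {B, E}. Prime attributes: {B, D, E}.
For A, D → E we have {A, D}⁺ = {A, D, E}; {A, D} is not a superkey, so BCNF fails.
Its right-hand attributes {E} are all prime, as are those of every other non-superkey FD — the relation is in 3NF.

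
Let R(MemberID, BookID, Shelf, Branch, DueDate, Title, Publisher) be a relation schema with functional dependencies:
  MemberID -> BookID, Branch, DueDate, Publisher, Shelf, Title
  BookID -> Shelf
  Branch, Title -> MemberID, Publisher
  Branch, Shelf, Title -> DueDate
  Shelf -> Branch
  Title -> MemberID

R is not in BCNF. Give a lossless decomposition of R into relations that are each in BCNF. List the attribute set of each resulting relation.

{BookID, DueDate, MemberID, Publisher, Title}; {BookID, Shelf}; {Branch, Shelf}

Candidate keys of the original relation: {MemberID}, {Title}.
Within {BookID, Branch, DueDate, MemberID, Publisher, Shelf, Title}: {BookID}⁺ ∩ {BookID, Branch, DueDate, MemberID, Publisher, Shelf, Title} = {BookID, Branch, Shelf}, not the whole set, so BookID -> Branch, Shelf violates BCNF; decompose into {BookID, Branch, Shelf} and {BookID, DueDate, MemberID, Publisher, Title}.
Within {BookID, Branch, Shelf}: {Shelf}⁺ ∩ {BookID, Branch, Shelf} = {Branch, Shelf}, not the whole set, so Shelf -> Branch violates BCNF; decompose into {Branch, Shelf} and {BookID, Shelf}.
{Branch, Shelf} is in BCNF.
{BookID, Shelf} is in BCNF.
{BookID, DueDate, MemberID, Publisher, Title} is in BCNF.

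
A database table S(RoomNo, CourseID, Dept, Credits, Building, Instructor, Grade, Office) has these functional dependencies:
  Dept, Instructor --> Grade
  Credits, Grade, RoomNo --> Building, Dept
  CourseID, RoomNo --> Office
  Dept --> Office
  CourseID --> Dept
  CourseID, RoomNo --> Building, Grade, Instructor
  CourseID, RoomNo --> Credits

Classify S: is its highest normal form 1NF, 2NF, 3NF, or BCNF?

Candidate key: {CourseID, RoomNo}. Prime attributes: {CourseID, RoomNo}.
For Dept, Instructor --> Grade we have {Dept, Instructor}⁺ = {Dept, Grade, Instructor, Office}; {Dept, Instructor} is not a superkey, so BCNF fails.
Dept, Instructor --> Grade has non-prime {Grade} on the right and a non-superkey on the left, so 3NF fails.
The proper key subset {CourseID} of {CourseID, RoomNo} determines non-prime {Dept, Office}, so the relation is not even in 2NF.

1NF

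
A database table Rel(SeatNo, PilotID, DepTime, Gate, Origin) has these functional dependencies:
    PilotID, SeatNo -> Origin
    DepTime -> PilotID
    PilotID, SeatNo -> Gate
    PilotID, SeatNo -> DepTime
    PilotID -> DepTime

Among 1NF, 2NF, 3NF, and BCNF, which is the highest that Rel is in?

Candidate keys: {DepTime, SeatNo}, {PilotID, SeatNo}. Prime attributes: {DepTime, PilotID, SeatNo}.
DepTime -> PilotID: {DepTime}⁺ = {DepTime, PilotID}, which is not all of the attributes, so the left side is not a superkey — BCNF is violated.
But every attribute on its right side ({PilotID}) is prime, and the same holds for every other non-superkey FD, so 3NF still holds.

3NF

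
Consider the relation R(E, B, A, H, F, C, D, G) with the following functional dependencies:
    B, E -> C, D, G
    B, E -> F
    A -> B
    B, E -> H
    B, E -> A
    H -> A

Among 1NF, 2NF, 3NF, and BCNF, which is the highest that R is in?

3NF

Candidate keys: {A, E}, {B, E}, {E, H}. Prime attributes: {A, B, E, H}.
A -> B breaks BCNF: {A}⁺ = {A, B}, so {A} is not a superkey.
Its right-hand attributes {B} are all prime, as are those of every other non-superkey FD — the relation is in 3NF.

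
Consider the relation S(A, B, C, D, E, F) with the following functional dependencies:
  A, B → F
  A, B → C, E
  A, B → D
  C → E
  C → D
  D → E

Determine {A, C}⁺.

{A, C, D, E}

Start with {A, C}.
C → E applies; add {E} → now {A, C, E}.
C → D applies; add {D} → now {A, C, D, E}.
No further FD applies.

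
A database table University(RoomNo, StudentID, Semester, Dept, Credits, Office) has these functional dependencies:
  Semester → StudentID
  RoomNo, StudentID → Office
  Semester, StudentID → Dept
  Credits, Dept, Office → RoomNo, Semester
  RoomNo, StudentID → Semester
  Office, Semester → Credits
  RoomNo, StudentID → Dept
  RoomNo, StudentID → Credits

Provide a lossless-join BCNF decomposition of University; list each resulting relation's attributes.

{Credits, Office, RoomNo, Semester}; {Dept, Semester, StudentID}

Candidate keys of the original relation: {Credits, Dept, Office}, {Office, Semester}, {RoomNo, Semester}, {RoomNo, StudentID}.
Within {Credits, Dept, Office, RoomNo, Semester, StudentID}: {Semester}⁺ ∩ {Credits, Dept, Office, RoomNo, Semester, StudentID} = {Dept, Semester, StudentID}, not the whole set, so Semester → Dept, StudentID violates BCNF; decompose into {Dept, Semester, StudentID} and {Credits, Office, RoomNo, Semester}.
{Dept, Semester, StudentID} is in BCNF.
{Credits, Office, RoomNo, Semester} is in BCNF.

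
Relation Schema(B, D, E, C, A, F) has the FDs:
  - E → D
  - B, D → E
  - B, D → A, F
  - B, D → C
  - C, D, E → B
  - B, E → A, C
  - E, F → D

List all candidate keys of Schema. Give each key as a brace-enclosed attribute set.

{B, D}⁺ = {A, B, C, D, E, F}, which is every attribute, so {B, D} is a candidate key.
{B, E}⁺ = {A, B, C, D, E, F}, which is every attribute, so {B, E} is a candidate key.
{C, E}⁺ = {A, B, C, D, E, F}, which is every attribute, so {C, E} is a candidate key.
Any other superkey properly contains one of these, so there are no further candidate keys.

{B, D}, {B, E}, {C, E}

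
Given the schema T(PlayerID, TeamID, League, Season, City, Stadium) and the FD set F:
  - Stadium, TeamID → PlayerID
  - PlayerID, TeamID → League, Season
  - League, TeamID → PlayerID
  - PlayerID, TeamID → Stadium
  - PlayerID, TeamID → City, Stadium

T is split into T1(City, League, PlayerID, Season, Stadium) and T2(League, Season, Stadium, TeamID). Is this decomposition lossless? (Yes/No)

No

The shared attributes are {League, Season, Stadium} and {League, Season, Stadium}⁺ = {League, Season, Stadium}.
T1 ⊄ {League, Season, Stadium} and T2 ⊄ {League, Season, Stadium}, so the split is lossy.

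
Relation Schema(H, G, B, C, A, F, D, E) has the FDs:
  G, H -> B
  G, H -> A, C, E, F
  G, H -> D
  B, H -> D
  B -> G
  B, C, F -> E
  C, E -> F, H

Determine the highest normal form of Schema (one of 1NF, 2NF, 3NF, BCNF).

Candidate keys: {B, C, E}, {B, C, F}, {B, H}, {C, E, G}, {G, H}. Prime attributes: {B, C, E, F, G, H}.
For B -> G we have {B}⁺ = {B, G}; {B} is not a superkey, so BCNF fails.
Since {G} ⊆ prime attributes and every other non-superkey FD also has a prime right side, the schema is in 3NF.

3NF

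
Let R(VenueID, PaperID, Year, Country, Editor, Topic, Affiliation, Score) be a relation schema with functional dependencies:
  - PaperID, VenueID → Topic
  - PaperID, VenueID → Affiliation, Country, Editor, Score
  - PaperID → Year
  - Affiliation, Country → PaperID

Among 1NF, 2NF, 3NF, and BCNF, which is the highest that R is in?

1NF

Candidate keys: {Affiliation, Country, VenueID}, {PaperID, VenueID}. Prime attributes: {Affiliation, Country, PaperID, VenueID}.
PaperID → Year: {PaperID}⁺ = {PaperID, Year}, which is not all of the attributes, so the left side is not a superkey — BCNF is violated.
PaperID → Year has non-prime {Year} on the right and a non-superkey on the left, so 3NF fails.
{PaperID} is a proper subset of the key {PaperID, VenueID}, and {PaperID}⁺ contains the non-prime attribute {Year} — a partial dependency, so 2NF is violated.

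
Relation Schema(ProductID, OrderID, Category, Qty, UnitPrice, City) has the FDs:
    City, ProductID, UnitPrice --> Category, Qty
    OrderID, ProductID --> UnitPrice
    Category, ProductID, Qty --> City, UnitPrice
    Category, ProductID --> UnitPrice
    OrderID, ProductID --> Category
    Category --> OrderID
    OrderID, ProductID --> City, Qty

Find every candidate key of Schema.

{Category, ProductID}, {City, ProductID, UnitPrice}, {OrderID, ProductID}

Attributes never on any right-hand side: {ProductID} — every candidate key must contain it.
{Category, ProductID}⁺ = {Category, City, OrderID, ProductID, Qty, UnitPrice}, which is every attribute, so {Category, ProductID} is a candidate key.
{OrderID, ProductID}⁺ = {Category, City, OrderID, ProductID, Qty, UnitPrice}, which is every attribute, so {OrderID, ProductID} is a candidate key.
{City, ProductID, UnitPrice}⁺ = {Category, City, OrderID, ProductID, Qty, UnitPrice}, which is every attribute, so {City, ProductID, UnitPrice} is a candidate key.
No proper subset of any of these is a key, and no other minimal superkey exists.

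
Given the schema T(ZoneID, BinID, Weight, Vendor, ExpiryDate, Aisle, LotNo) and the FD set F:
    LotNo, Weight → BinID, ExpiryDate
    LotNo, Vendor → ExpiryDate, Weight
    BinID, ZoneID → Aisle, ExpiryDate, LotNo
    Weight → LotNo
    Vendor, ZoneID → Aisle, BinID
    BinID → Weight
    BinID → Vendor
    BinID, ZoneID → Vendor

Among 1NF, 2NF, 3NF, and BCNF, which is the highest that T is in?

1NF

Candidate keys: {BinID, ZoneID}, {Vendor, ZoneID}, {Weight, ZoneID}. Prime attributes: {BinID, Vendor, Weight, ZoneID}.
For LotNo, Weight → BinID, ExpiryDate we have {LotNo, Weight}⁺ = {BinID, ExpiryDate, LotNo, Vendor, Weight}; {LotNo, Weight} is not a superkey, so BCNF fails.
LotNo, Weight → BinID, ExpiryDate determines the non-prime attribute {ExpiryDate} from a non-superkey — 3NF is violated.
The proper key subset {BinID} of {BinID, ZoneID} determines non-prime {ExpiryDate, LotNo}, so the relation is not even in 2NF.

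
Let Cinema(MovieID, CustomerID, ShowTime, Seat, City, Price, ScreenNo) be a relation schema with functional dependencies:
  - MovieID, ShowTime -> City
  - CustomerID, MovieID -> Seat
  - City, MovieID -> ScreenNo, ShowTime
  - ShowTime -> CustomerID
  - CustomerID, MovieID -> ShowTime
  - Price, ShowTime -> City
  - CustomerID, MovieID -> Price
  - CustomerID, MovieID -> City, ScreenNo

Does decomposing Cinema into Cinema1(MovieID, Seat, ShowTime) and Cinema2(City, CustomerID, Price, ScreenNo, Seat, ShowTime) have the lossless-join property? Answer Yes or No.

No

The shared attributes are {Seat, ShowTime} and {Seat, ShowTime}⁺ = {CustomerID, Seat, ShowTime}.
The closure covers neither Cinema1 nor Cinema2 entirely; the join is not lossless.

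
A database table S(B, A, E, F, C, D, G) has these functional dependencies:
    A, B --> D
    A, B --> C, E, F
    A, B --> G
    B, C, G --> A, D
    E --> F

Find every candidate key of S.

{A, B}, {B, C, G}

Attributes never on any right-hand side: {B} — every candidate key must contain it.
{A, B}⁺ = {A, B, C, D, E, F, G}, which is every attribute, so {A, B} is a candidate key.
{B, C, G}⁺ = {A, B, C, D, E, F, G}, which is every attribute, so {B, C, G} is a candidate key.
No proper subset of any of these is a key, and no other minimal superkey exists.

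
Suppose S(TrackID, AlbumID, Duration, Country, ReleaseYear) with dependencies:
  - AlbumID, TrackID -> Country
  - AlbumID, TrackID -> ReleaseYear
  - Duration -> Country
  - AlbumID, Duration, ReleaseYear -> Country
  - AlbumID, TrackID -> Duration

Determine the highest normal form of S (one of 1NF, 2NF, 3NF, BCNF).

2NF

Candidate key: {AlbumID, TrackID}. Prime attributes: {AlbumID, TrackID}.
Duration -> Country breaks BCNF: {Duration}⁺ = {Country, Duration}, so {Duration} is not a superkey.
Duration -> Country determines the non-prime attribute {Country} from a non-superkey — 3NF is violated.
No proper subset of a key has a non-prime attribute in its closure, so there is no partial dependency; 2NF holds.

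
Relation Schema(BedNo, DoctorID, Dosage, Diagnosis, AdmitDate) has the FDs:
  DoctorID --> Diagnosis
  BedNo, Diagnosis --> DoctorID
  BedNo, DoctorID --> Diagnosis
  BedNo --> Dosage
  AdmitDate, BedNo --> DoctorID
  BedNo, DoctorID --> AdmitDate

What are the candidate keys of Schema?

Attributes never on any right-hand side: {BedNo} — every candidate key must contain it.
{AdmitDate, BedNo} is a candidate key since {AdmitDate, BedNo}⁺ = {AdmitDate, BedNo, Diagnosis, DoctorID, Dosage} covers every attribute.
{BedNo, Diagnosis} is a candidate key since {BedNo, Diagnosis}⁺ = {AdmitDate, BedNo, Diagnosis, DoctorID, Dosage} covers every attribute.
{BedNo, DoctorID} is a candidate key since {BedNo, DoctorID}⁺ = {AdmitDate, BedNo, Diagnosis, DoctorID, Dosage} covers every attribute.
These are minimal and exhaustive — every other superkey contains one of them.

{AdmitDate, BedNo}, {BedNo, Diagnosis}, {BedNo, DoctorID}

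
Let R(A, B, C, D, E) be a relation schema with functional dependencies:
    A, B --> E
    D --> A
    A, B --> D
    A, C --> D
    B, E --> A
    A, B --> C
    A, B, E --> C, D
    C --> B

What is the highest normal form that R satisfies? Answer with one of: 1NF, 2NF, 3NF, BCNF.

3NF

Candidate keys: {A, B}, {A, C}, {B, D}, {B, E}, {C, D}, {C, E}. Prime attributes: {A, B, C, D, E}.
For D --> A we have {D}⁺ = {A, D}; {D} is not a superkey, so BCNF fails.
Since {A} ⊆ prime attributes and every other non-superkey FD also has a prime right side, the schema is in 3NF.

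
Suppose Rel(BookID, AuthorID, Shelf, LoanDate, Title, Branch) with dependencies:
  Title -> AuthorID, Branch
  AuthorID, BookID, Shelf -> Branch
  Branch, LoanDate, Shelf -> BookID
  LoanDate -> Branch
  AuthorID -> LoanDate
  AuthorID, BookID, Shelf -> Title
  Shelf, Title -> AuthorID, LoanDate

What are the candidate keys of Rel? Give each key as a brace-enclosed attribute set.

{AuthorID, Shelf}, {Shelf, Title}

No FD produces {Shelf}, so it must be in every candidate key.
Closure of {AuthorID, Shelf} is {AuthorID, BookID, Branch, LoanDate, Shelf, Title}, the whole schema; {AuthorID, Shelf} is a candidate key.
Closure of {Shelf, Title} is {AuthorID, BookID, Branch, LoanDate, Shelf, Title}, the whole schema; {Shelf, Title} is a candidate key.
These are minimal and exhaustive — every other superkey contains one of them.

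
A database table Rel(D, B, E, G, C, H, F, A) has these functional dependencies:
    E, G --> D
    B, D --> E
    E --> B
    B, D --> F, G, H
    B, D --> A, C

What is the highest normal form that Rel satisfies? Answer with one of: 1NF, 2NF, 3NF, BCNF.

Candidate keys: {B, D}, {D, E}, {E, G}. Prime attributes: {B, D, E, G}.
E --> B: {E}⁺ = {B, E}, which is not all of the attributes, so the left side is not a superkey — BCNF is violated.
But every attribute on its right side ({B}) is prime, and the same holds for every other non-superkey FD, so 3NF still holds.

3NF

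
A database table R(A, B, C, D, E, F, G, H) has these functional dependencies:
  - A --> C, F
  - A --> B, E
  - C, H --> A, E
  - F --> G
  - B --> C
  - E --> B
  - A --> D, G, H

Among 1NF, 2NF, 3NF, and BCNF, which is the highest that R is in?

2NF

Candidate keys: {A}, {B, H}, {C, H}, {E, H}. Prime attributes: {A, B, C, E, H}.
F --> G breaks BCNF: {F}⁺ = {F, G}, so {F} is not a superkey.
F --> G determines the non-prime attribute {G} from a non-superkey — 3NF is violated.
No non-prime attribute depends on a proper subset of any candidate key, so 2NF holds.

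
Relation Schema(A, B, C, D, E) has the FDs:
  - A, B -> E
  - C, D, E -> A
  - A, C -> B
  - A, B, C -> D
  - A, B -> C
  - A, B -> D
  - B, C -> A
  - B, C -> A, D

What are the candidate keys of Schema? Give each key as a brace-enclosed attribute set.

Closure of {A, B} is {A, B, C, D, E}, the whole schema; {A, B} is a candidate key.
Closure of {A, C} is {A, B, C, D, E}, the whole schema; {A, C} is a candidate key.
Closure of {B, C} is {A, B, C, D, E}, the whole schema; {B, C} is a candidate key.
Closure of {C, D, E} is {A, B, C, D, E}, the whole schema; {C, D, E} is a candidate key.
These are minimal and exhaustive — every other superkey contains one of them.

{A, B}, {A, C}, {B, C}, {C, D, E}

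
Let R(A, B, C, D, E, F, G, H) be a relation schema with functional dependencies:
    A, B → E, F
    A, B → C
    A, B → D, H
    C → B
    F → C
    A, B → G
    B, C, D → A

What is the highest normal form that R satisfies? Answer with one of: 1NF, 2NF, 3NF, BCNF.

3NF

Candidate keys: {A, B}, {A, C}, {A, F}, {C, D}, {D, F}. Prime attributes: {A, B, C, D, F}.
C → B breaks BCNF: {C}⁺ = {B, C}, so {C} is not a superkey.
Its right-hand attributes {B} are all prime, as are those of every other non-superkey FD — the relation is in 3NF.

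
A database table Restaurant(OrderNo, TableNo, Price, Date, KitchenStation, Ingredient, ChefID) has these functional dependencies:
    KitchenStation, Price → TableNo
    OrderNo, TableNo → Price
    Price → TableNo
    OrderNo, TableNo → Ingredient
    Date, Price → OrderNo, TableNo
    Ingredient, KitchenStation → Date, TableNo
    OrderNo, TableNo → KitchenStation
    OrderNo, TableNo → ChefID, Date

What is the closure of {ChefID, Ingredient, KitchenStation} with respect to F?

{ChefID, Date, Ingredient, KitchenStation, TableNo}

Start with {ChefID, Ingredient, KitchenStation}.
Ingredient, KitchenStation → Date, TableNo applies; add {Date, TableNo} → now {ChefID, Date, Ingredient, KitchenStation, TableNo}.
No further FD applies.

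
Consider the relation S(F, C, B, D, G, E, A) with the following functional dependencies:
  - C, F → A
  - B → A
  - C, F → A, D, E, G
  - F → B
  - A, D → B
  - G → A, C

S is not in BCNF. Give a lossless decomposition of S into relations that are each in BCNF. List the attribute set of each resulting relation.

Candidate keys of the original relation: {C, F}, {F, G}.
{A, B, C, D, E, F, G}: {B} determines {A, B} here but is not a superkey — split on B → A, giving {A, B} and {B, C, D, E, F, G}.
{A, B}: every determinant is a superkey — BCNF.
{B, C, D, E, F, G}: {F} determines {B, F} here but is not a superkey — split on F → B, giving {B, F} and {C, D, E, F, G}.
{B, F}: every determinant is a superkey — BCNF.
{C, D, E, F, G}: {G} determines {C, G} here but is not a superkey — split on G → C, giving {C, G} and {D, E, F, G}.
{C, G}: every determinant is a superkey — BCNF.
{D, E, F, G}: every determinant is a superkey — BCNF.

{A, B}; {B, F}; {C, G}; {D, E, F, G}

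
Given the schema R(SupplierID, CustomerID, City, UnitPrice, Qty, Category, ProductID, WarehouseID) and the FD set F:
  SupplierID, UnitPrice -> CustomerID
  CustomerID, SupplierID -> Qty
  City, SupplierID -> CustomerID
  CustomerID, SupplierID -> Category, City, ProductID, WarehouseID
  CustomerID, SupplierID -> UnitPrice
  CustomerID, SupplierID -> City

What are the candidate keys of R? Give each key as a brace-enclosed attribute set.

{City, SupplierID}, {CustomerID, SupplierID}, {SupplierID, UnitPrice}

No FD produces {SupplierID}, so it must be in every candidate key.
{City, SupplierID}⁺ = {Category, City, CustomerID, ProductID, Qty, SupplierID, UnitPrice, WarehouseID} — all of the relation — so {City, SupplierID} is a candidate key.
{CustomerID, SupplierID}⁺ = {Category, City, CustomerID, ProductID, Qty, SupplierID, UnitPrice, WarehouseID} — all of the relation — so {CustomerID, SupplierID} is a candidate key.
{SupplierID, UnitPrice}⁺ = {Category, City, CustomerID, ProductID, Qty, SupplierID, UnitPrice, WarehouseID} — all of the relation — so {SupplierID, UnitPrice} is a candidate key.
These are minimal and exhaustive — every other superkey contains one of them.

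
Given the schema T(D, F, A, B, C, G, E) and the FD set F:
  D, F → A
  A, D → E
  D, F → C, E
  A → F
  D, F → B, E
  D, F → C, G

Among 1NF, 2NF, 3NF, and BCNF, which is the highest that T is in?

Candidate keys: {A, D}, {D, F}. Prime attributes: {A, D, F}.
A → F: {A}⁺ = {A, F}, which is not all of the attributes, so the left side is not a superkey — BCNF is violated.
But every attribute on its right side ({F}) is prime, and the same holds for every other non-superkey FD, so 3NF still holds.

3NF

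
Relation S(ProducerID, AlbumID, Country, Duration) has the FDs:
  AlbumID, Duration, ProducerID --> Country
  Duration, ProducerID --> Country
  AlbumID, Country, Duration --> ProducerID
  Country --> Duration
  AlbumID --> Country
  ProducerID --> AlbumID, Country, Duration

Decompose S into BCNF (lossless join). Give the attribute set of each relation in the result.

{AlbumID, Country, ProducerID}; {Country, Duration}

Candidate keys of the original relation: {AlbumID}, {ProducerID}.
Within {AlbumID, Country, Duration, ProducerID}: {Country}⁺ ∩ {AlbumID, Country, Duration, ProducerID} = {Country, Duration}, not the whole set, so Country --> Duration violates BCNF; decompose into {Country, Duration} and {AlbumID, Country, ProducerID}.
{Country, Duration} is in BCNF.
{AlbumID, Country, ProducerID} is in BCNF.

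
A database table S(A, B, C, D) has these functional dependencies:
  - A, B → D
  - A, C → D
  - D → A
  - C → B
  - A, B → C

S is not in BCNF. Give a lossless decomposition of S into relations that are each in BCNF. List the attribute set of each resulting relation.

{A, D}; {B, C}; {C, D}

Candidate keys of the original relation: {A, B}, {A, C}, {B, D}, {C, D}.
In {A, B, C, D}, {D} is not a superkey ({D}⁺ restricted to this set is {A, D}), so split on D → A into {A, D} and {B, C, D}.
{A, D} has no BCNF violation.
In {B, C, D}, {C} is not a superkey ({C}⁺ restricted to this set is {B, C}), so split on C → B into {B, C} and {C, D}.
{B, C} has no BCNF violation.
{C, D} has no BCNF violation.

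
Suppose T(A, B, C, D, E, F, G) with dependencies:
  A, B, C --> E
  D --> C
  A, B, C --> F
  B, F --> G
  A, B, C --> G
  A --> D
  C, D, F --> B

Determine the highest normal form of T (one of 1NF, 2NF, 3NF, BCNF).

1NF

Candidate keys: {A, B}, {A, F}. Prime attributes: {A, B, F}.
D --> C: {D}⁺ = {C, D}, which is not all of the attributes, so the left side is not a superkey — BCNF is violated.
D --> C has non-prime {C} on the right and a non-superkey on the left, so 3NF fails.
{A} is a proper subset of the key {A, B}, and {A}⁺ contains the non-prime attributes {C, D} — a partial dependency, so 2NF is violated.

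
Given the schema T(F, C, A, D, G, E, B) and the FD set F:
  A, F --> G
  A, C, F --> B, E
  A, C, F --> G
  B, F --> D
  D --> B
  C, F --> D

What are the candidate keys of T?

{A, C, F} never appear on the right of any FD, so every key must include all of them.
{A, C, F} is a candidate key since {A, C, F}⁺ = {A, B, C, D, E, F, G} covers every attribute.
No other minimal set has full closure, so this is the only candidate key.

{A, C, F}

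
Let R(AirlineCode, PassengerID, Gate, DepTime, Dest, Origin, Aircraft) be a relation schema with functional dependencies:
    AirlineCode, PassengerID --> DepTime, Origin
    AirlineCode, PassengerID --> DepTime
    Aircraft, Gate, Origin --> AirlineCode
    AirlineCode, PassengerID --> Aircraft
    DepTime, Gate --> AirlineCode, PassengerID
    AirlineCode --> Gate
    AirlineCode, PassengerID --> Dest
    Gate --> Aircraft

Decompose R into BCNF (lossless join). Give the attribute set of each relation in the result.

{Aircraft, Gate}; {AirlineCode, Gate}; {AirlineCode, Origin}; {DepTime, Dest, Gate, Origin, PassengerID}

Candidate keys of the original relation: {AirlineCode, DepTime}, {AirlineCode, PassengerID}, {DepTime, Gate}, {Gate, Origin, PassengerID}.
Within {Aircraft, AirlineCode, DepTime, Dest, Gate, Origin, PassengerID}: {Aircraft, Gate, Origin}⁺ ∩ {Aircraft, AirlineCode, DepTime, Dest, Gate, Origin, PassengerID} = {Aircraft, AirlineCode, Gate, Origin}, not the whole set, so Aircraft, Gate, Origin --> AirlineCode violates BCNF; decompose into {Aircraft, AirlineCode, Gate, Origin} and {Aircraft, DepTime, Dest, Gate, Origin, PassengerID}.
Within {Aircraft, AirlineCode, Gate, Origin}: {AirlineCode}⁺ ∩ {Aircraft, AirlineCode, Gate, Origin} = {Aircraft, AirlineCode, Gate}, not the whole set, so AirlineCode --> Aircraft, Gate violates BCNF; decompose into {Aircraft, AirlineCode, Gate} and {AirlineCode, Origin}.
Within {Aircraft, AirlineCode, Gate}: {Gate}⁺ ∩ {Aircraft, AirlineCode, Gate} = {Aircraft, Gate}, not the whole set, so Gate --> Aircraft violates BCNF; decompose into {Aircraft, Gate} and {AirlineCode, Gate}.
{Aircraft, Gate}: every determinant is a superkey — BCNF.
{AirlineCode, Gate}: every determinant is a superkey — BCNF.
{AirlineCode, Origin}: every determinant is a superkey — BCNF.
Within {Aircraft, DepTime, Dest, Gate, Origin, PassengerID}: {Gate}⁺ ∩ {Aircraft, DepTime, Dest, Gate, Origin, PassengerID} = {Aircraft, Gate}, not the whole set, so Gate --> Aircraft violates BCNF; decompose into {Aircraft, Gate} and {DepTime, Dest, Gate, Origin, PassengerID}.
{Aircraft, Gate}: every determinant is a superkey — BCNF.
{DepTime, Dest, Gate, Origin, PassengerID}: every determinant is a superkey — BCNF.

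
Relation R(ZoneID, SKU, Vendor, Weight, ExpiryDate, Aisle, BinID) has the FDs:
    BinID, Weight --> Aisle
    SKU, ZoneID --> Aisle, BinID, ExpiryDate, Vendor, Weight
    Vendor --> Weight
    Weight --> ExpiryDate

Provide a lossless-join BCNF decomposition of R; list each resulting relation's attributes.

{Aisle, BinID, Weight}; {BinID, SKU, Vendor, ZoneID}; {ExpiryDate, Weight}; {Vendor, Weight}

Candidate key of the original relation: {SKU, ZoneID}.
In {Aisle, BinID, ExpiryDate, SKU, Vendor, Weight, ZoneID}, {BinID, Weight} is not a superkey ({BinID, Weight}⁺ restricted to this set is {Aisle, BinID, ExpiryDate, Weight}), so split on BinID, Weight --> Aisle, ExpiryDate into {Aisle, BinID, ExpiryDate, Weight} and {BinID, SKU, Vendor, Weight, ZoneID}.
In {Aisle, BinID, ExpiryDate, Weight}, {Weight} is not a superkey ({Weight}⁺ restricted to this set is {ExpiryDate, Weight}), so split on Weight --> ExpiryDate into {ExpiryDate, Weight} and {Aisle, BinID, Weight}.
{ExpiryDate, Weight} is in BCNF.
{Aisle, BinID, Weight} is in BCNF.
In {BinID, SKU, Vendor, Weight, ZoneID}, {Vendor} is not a superkey ({Vendor}⁺ restricted to this set is {Vendor, Weight}), so split on Vendor --> Weight into {Vendor, Weight} and {BinID, SKU, Vendor, ZoneID}.
{Vendor, Weight} is in BCNF.
{BinID, SKU, Vendor, ZoneID} is in BCNF.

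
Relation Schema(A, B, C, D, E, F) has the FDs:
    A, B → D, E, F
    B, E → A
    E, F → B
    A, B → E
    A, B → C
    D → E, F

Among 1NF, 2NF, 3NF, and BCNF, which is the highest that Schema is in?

BCNF

Candidate keys: {A, B}, {B, E}, {D}, {E, F}. Prime attributes: {A, B, D, E, F}.
Each dependency's left side is a superkey — BCNF holds.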